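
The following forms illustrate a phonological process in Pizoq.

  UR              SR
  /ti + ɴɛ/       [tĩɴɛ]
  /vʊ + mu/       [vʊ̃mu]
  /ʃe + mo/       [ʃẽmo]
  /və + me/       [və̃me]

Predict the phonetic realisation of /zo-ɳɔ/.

The data show regressive nasality assimilation (vowel nasalisation): /i/ → [ĩ] before /ɴ/; /ʊ/ → [ʊ̃] before /m/; /e/ → [ẽ] before /m/; /ə/ → [ə̃] before /m/ — a vowel is nasalised by an immediately following nasal consonant.
The vowel /o/ is adjacent to the following nasal /ɳ/, so it acquires [+nasal] and surfaces as [õ].

[zõɳɔ]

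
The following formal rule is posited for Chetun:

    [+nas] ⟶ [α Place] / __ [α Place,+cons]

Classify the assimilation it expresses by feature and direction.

regressive place assimilation

The shared variable α links the value of the place features (abbreviated [Place]) on the target to the same value on the neighbouring segment, so place is the feature that assimilates.
Since the environment is written after the underscore, the trigger follows the target; the direction is regressive.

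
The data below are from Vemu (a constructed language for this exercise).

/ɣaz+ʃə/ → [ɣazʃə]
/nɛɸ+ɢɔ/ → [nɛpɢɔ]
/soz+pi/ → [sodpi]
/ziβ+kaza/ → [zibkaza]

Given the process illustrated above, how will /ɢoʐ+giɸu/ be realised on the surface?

[ɢoɖgiɸu]

The data show regressive manner assimilation: /ɸ/ → [p] before /ɢ/; /z/ → [d] before /p/; /β/ → [b] before /k/. In each pair only manner changes, matching the following consonant, while place and voice stay constant.
Nothing changes in [ɣazʃə]: there the adjacent consonants already agree in manner (/z/ and /ʃ/ are both fricatives), so this form is consistent with the same rule.
The rule targets /ʐ/ (voiced retroflex fricative), which sits before the trigger /g/ (stop).
Changing only its manner to stop gives [ɖ] — the voiced retroflex stop.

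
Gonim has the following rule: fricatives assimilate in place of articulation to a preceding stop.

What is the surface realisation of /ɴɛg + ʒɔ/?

[ɴɛgɣɔ]

The rule targets /ʒ/ (voiced postalveolar fricative), which sits after the trigger /g/ (velar).
A voiced velar fricative is [ɣ], so the surface segment is [ɣ].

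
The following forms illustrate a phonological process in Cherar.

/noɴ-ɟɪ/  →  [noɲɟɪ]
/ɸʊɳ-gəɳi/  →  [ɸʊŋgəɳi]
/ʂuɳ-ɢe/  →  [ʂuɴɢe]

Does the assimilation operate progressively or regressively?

Underlying /ɴ/ is realised as [ɲ] next to /ɟ/; /ɟ/ itself does not change.
/ɴ/ is uvular while /ɟ/ is palatal; the output [ɲ] is palatal, matching the trigger — so the feature that spreads is place.
Checking the remaining alternations: /ɳ/ → [ŋ] before /g/ (retroflex → velar, matching velar); /ɳ/ → [ɴ] before /ɢ/ (retroflex → uvular, matching uvular) — only place changes, and always toward the following segment.
Since the segment that changes precedes the conditioning segment, the assimilation is regressive.

regressive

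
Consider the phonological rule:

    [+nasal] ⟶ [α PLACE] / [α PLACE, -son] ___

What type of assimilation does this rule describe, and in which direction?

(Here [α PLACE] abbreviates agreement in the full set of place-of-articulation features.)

The rule copies the place features (abbreviated [PLACE]) from the environment onto the target, so the assimilating feature is place.
The conditioning segment sits to the left of the focus bar, meaning the trigger precedes the segment that changes — progressive assimilation.

progressive place assimilation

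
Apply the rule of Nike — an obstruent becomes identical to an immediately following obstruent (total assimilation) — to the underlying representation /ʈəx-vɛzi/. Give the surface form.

[ʈəvvɛzi]

/x/ is the segment targeted by the rule; it sits immediately before /v/, so it assimilates completely and surfaces as [v].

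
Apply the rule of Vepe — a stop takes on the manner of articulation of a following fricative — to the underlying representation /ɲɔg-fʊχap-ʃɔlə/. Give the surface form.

[ɲɔɣfʊχaɸʃɔlə]

The rule targets /g/ (voiced velar stop), which sits before the trigger /f/ (fricative).
The voiced velar fricative is [ɣ], so /g/ → [ɣ].
The same rule applies at the second boundary: /p/ → [ɸ] next to /ʃ/.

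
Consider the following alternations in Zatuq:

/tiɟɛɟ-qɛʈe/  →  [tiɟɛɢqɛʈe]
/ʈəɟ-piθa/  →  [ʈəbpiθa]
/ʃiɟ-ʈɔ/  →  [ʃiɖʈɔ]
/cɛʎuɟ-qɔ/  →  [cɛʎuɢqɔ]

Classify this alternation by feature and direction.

The segment that alternates is /ɟ/, which surfaces as [ɢ] when adjacent to /q/.
The change palatal → uvular matches the place of the following /q/, identifying this as place assimilation.
Manner and voice are unchanged, so the assimilation is partial, not total.
The same holds elsewhere in the data: /ɟ/ → [b] before /p/ (palatal → bilabial, matching bilabial); /ɟ/ → [ɖ] before /ʈ/ (palatal → retroflex, matching retroflex) — only place changes, and always toward the following segment.
Since the segment that changes precedes the conditioning segment, the assimilation is regressive.

regressive place assimilation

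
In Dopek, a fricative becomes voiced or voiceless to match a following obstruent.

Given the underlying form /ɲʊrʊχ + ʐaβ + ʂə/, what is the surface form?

/χ/ is a voiceless uvular fricative. The following trigger /ʐ/ is voiced, so /χ/ must become voiced as well.
A voiced uvular fricative is [ʁ], so the surface segment is [ʁ].
The same rule applies at the second boundary: /β/ → [ɸ] next to /ʂ/.

[ɲʊrʊʁʐaɸʂə]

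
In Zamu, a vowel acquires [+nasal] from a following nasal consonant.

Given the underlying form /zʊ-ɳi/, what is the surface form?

The vowel /ʊ/ is adjacent to the following nasal /ɳ/, so it acquires [+nasal] and surfaces as [ʊ̃].

[zʊ̃ɳi]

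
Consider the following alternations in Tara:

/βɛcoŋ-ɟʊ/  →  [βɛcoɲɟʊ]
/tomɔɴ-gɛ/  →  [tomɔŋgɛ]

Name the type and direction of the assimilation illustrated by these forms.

regressive place assimilation

The segment that alternates is /ŋ/, which surfaces as [ɲ] when adjacent to /ɟ/.
The change velar → palatal matches the place of the following /ɟ/, identifying this as place assimilation.
Manner and voice are unchanged, so the assimilation is partial, not total.
The other alternating form patterns the same way: /ɴ/ → [ŋ] before /g/ (uvular → velar, matching velar) — only place changes, and always toward the following segment.
The trigger is the following segment, so the direction is regressive (anticipatory).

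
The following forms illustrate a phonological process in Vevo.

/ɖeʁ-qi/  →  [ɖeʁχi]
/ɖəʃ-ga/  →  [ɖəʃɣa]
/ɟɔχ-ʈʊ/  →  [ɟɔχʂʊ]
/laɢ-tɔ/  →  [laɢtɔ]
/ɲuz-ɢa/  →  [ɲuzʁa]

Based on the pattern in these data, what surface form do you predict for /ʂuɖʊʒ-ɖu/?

[ʂuɖʊʒʐu]

The data show progressive manner assimilation: /q/ → [χ] after /ʁ/; /g/ → [ɣ] after /ʃ/; /ʈ/ → [ʂ] after /χ/; /ɢ/ → [ʁ] after /z/. In each pair only manner changes, matching the preceding consonant, while place and voice stay constant.
No alternation appears in [laɢtɔ]: there the adjacent consonants already agree in manner (/t/ and /ɢ/ are both stops), so this form is consistent with the same rule.
/ɖ/ is a voiced retroflex stop. The preceding trigger /ʒ/ is a fricative, so /ɖ/ must become a fricative as well.
The voiced retroflex fricative is [ʐ], so /ɖ/ → [ʐ].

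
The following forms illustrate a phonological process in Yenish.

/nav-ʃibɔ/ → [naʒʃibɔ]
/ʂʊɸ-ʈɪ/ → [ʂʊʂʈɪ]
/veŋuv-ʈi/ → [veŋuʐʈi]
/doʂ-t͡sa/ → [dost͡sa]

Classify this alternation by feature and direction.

regressive place assimilation

Underlying /v/ is realised as [ʒ] next to /ʃ/; /ʃ/ itself does not change.
The change labiodental → postalveolar matches the place of the following /ʃ/, identifying this as place assimilation.
Manner and voice are unchanged, so the assimilation is partial, not total.
Checking the remaining alternations: /ɸ/ → [ʂ] before /ʈ/ (bilabial → retroflex, matching retroflex); /v/ → [ʐ] before /ʈ/ (labiodental → retroflex, matching retroflex); /ʂ/ → [s] before /t͡s/ (retroflex → alveolar, matching alveolar) — only place changes, and always toward the following segment.
The trigger is the following segment, so the direction is regressive (anticipatory).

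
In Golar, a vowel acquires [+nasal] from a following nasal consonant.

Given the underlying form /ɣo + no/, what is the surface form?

[ɣõno]

/o/ sits next to the nasal /n/ and is therefore nasalised to [õ].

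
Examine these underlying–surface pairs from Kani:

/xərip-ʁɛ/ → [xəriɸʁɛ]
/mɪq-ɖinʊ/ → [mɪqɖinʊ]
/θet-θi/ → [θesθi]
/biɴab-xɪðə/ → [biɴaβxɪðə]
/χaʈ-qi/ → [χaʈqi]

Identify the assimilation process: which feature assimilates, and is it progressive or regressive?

regressive manner assimilation

Underlying /p/ is realised as [ɸ] next to /ʁ/; /ʁ/ itself does not change.
/p/ is a stop while /ʁ/ is a fricative; the output [ɸ] is a fricative, matching the trigger — so the feature that spreads is manner.
Place and voice are unchanged, so the assimilation is partial, not total.
The other alternating forms pattern the same way: /t/ → [s] before /θ/ (stop → fricative, matching a fricative); /b/ → [β] before /x/ (stop → fricative, matching a fricative) — only manner changes, and always toward the following segment.
No alternation appears in [mɪqɖinʊ], [χaʈqi]: there the adjacent consonants already agree in manner (/q/ and /ɖ/ are both stops; /ʈ/ and /q/ are both stops), so these forms are consistent with the same rule.
Since the segment that changes precedes the conditioning segment, the assimilation is regressive.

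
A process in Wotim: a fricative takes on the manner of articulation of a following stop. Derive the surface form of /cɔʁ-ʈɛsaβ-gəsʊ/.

/ʁ/ is a voiced uvular fricative. The following trigger /ʈ/ is a stop, so /ʁ/ must become a stop as well.
The voiced uvular stop is [ɢ], so /ʁ/ → [ɢ].
The same rule applies at the second boundary: /β/ → [b] next to /g/.

[cɔɢʈɛsabgəsʊ]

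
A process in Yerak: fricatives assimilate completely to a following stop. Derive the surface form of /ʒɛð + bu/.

[ʒɛbbu]

/ð/ is the segment targeted by the rule; it sits immediately before /b/, so it assimilates completely and surfaces as [b].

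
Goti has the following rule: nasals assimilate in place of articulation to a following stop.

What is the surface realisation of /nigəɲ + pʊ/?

[nigəmpʊ]

/ɲ/ is a voiced palatal nasal. The following trigger /p/ is bilabial, so /ɲ/ must become bilabial as well.
A voiced bilabial nasal is [m], so the surface segment is [m].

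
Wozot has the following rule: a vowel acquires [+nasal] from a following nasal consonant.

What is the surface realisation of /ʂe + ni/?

[ʂẽni]

The vowel /e/ is adjacent to the following nasal /n/, so it acquires [+nasal] and surfaces as [ẽ].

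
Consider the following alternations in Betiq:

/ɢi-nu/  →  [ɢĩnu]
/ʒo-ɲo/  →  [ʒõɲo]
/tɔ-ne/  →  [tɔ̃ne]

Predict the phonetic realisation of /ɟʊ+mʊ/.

The data show regressive nasality assimilation (vowel nasalisation): /i/ → [ĩ] before /n/; /o/ → [õ] before /ɲ/; /ɔ/ → [ɔ̃] before /n/ — a vowel is nasalised by an immediately following nasal consonant.
/ʊ/ sits next to the nasal /m/ and is therefore nasalised to [ʊ̃].

[ɟʊ̃mʊ]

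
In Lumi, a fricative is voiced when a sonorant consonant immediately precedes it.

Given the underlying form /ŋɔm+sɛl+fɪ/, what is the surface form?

The rule targets /s/ (voiceless alveolar fricative), which sits after the trigger /m/ (voiced).
Changing only its voicing to voiced gives [z] — the voiced alveolar fricative.
At the second juncture, /f/ likewise becomes [v] adjacent to /l/.

[ŋɔmzɛlvɪ]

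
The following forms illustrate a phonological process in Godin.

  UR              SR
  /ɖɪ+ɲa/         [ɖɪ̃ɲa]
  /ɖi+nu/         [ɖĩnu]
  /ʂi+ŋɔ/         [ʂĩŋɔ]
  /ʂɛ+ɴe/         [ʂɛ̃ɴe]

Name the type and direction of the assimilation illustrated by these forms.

The vowel /ɪ/ surfaces as nasalised [ɪ̃] next to the following nasal /ɲ/ — it has acquired the [+nasal] feature of its neighbour.
Likewise in the remaining data: /i/ → [ĩ] before /n/; /i/ → [ĩ] before /ŋ/; /ɛ/ → [ɛ̃] before /ɴ/ — each time a vowel is nasalised next to a following nasal.
Because the conditioning nasal is to the right of the vowel that changes, the process is regressive (anticipatory).

regressive nasality assimilation (vowel nasalisation)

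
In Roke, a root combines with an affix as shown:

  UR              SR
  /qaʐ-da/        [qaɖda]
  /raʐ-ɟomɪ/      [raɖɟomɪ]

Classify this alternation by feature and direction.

regressive manner assimilation

Underlying /ʐ/ is realised as [ɖ] next to /d/; /d/ itself does not change.
/ʐ/ is a fricative while /d/ is a stop; the output [ɖ] is a stop, matching the trigger — so the feature that spreads is manner.
Place and voice are unchanged, so the assimilation is partial, not total.
Checking the remaining alternation: /ʐ/ → [ɖ] before /ɟ/ (fricative → stop, matching a stop) — only manner changes, and always toward the following segment.
The trigger is the following segment, so the direction is regressive (anticipatory).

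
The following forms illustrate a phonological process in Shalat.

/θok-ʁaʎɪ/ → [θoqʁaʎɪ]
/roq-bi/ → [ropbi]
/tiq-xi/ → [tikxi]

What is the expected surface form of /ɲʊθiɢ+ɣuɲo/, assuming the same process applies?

[ɲʊθigɣuɲo]

The data show regressive place assimilation: /k/ → [q] before /ʁ/; /q/ → [p] before /b/; /q/ → [k] before /x/. In each pair only place changes, matching the following consonant, while manner and voice stay constant.
The rule targets /ɢ/ (voiced uvular stop), which sits before the trigger /ɣ/ (velar).
Changing only its place to velar gives [g] — the voiced velar stop.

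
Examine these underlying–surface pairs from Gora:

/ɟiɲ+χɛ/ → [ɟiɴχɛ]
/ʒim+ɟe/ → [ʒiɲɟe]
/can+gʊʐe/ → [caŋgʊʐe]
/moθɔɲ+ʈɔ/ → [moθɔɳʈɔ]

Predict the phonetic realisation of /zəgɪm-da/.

The data show regressive place assimilation: /ɲ/ → [ɴ] before /χ/; /m/ → [ɲ] before /ɟ/; /n/ → [ŋ] before /g/; /ɲ/ → [ɳ] before /ʈ/. In each pair only place changes, matching the following consonant, while manner and voice stay constant.
The rule targets /m/ (voiced bilabial nasal), which sits before the trigger /d/ (alveolar).
A voiced alveolar nasal is [n], so the surface segment is [n].

[zəgɪnda]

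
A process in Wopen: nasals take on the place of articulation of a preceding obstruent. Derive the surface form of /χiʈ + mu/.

The rule targets /m/ (voiced bilabial nasal), which sits after the trigger /ʈ/ (retroflex).
Changing only its place to retroflex gives [ɳ] — the voiced retroflex nasal.

[χiʈɳu]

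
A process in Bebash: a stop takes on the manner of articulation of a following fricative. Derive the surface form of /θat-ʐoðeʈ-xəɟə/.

/t/ is a voiceless alveolar stop. The following trigger /ʐ/ is a fricative, so /t/ must become a fricative as well.
A voiceless alveolar fricative is [s], so the surface segment is [s].
At the second juncture, /ʈ/ likewise becomes [ʂ] adjacent to /x/.

[θasʐoðeʂxəɟə]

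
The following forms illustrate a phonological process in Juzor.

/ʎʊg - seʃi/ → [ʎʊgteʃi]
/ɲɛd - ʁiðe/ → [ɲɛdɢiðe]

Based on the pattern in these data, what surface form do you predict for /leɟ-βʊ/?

[leɟbʊ]

The data show progressive manner assimilation: /s/ → [t] after /g/; /ʁ/ → [ɢ] after /d/. In each pair only manner changes, matching the preceding consonant, while place and voice stay constant.
The rule targets /β/ (voiced bilabial fricative), which sits after the trigger /ɟ/ (stop).
A voiced bilabial stop is [b], so the surface segment is [b].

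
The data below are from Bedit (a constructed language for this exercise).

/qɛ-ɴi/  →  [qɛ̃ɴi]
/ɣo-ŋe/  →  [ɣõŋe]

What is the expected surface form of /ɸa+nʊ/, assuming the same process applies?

The data show regressive nasality assimilation (vowel nasalisation): /ɛ/ → [ɛ̃] before /ɴ/; /o/ → [õ] before /ŋ/ — a vowel is nasalised by an immediately following nasal consonant.
The vowel /a/ is adjacent to the following nasal /n/, so it acquires [+nasal] and surfaces as [ã].

[ɸãnʊ]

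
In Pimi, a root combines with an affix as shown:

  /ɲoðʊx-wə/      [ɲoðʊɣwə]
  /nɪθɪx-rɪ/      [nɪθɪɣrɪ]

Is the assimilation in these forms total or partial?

Underlying /x/ is realised as [ɣ] next to /w/; /w/ itself does not change.
The change voiceless → voiced matches the voicing of the following /w/, identifying this as voicing assimilation.
Place and manner are unchanged, so the assimilation is partial, not total.
The other alternating form patterns the same way: /x/ → [ɣ] before /r/ (voiceless → voiced, matching voiced) — only voicing changes, and always toward the following segment.

partial assimilation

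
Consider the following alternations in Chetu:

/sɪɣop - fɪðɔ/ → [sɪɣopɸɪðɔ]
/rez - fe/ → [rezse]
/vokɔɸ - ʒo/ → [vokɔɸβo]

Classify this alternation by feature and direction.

progressive place assimilation

Comparing underlying and surface forms, /f/ → [ɸ] is the alternation; the neighbouring /p/ is constant.
/f/ is labiodental while /p/ is bilabial; the output [ɸ] is bilabial, matching the trigger — so the feature that spreads is place.
Manner and voice are unchanged, so the assimilation is partial, not total.
Checking the remaining alternations: /f/ → [s] after /z/ (labiodental → alveolar, matching alveolar); /ʒ/ → [β] after /ɸ/ (postalveolar → bilabial, matching bilabial) — only place changes, and always toward the preceding segment.
Since the segment that changes follows the conditioning segment, the assimilation is progressive.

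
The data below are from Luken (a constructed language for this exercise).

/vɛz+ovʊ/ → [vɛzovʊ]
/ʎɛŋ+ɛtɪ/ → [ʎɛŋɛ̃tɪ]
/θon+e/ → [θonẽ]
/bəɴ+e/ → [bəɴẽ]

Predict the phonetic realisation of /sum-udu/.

[sumũdu]

The data show progressive nasality assimilation (vowel nasalisation): /ɛ/ → [ɛ̃] after /ŋ/; /e/ → [ẽ] after /n/; /e/ → [ẽ] after /ɴ/ — a vowel is nasalised by an immediately preceding nasal consonant.
No change occurs in [vɛzovʊ] because the vowel at the boundary is adjacent to an oral consonant, not a nasal (/o/ next to /z/).
/u/ sits next to the nasal /m/ and is therefore nasalised to [ũ].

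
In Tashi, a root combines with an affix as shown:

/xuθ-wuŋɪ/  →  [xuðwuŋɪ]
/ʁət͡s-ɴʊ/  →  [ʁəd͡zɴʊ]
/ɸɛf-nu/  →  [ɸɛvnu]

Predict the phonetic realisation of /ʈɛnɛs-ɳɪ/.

[ʈɛnɛzɳɪ]

The data show regressive voicing assimilation: /θ/ → [ð] before /w/; /t͡s/ → [d͡z] before /ɴ/; /f/ → [v] before /n/. In each pair only voicing changes, matching the following consonant, while place and manner stay constant.
The rule targets /s/ (voiceless alveolar fricative), which sits before the trigger /ɳ/ (voiced).
Changing only its voicing to voiced gives [z] — the voiced alveolar fricative.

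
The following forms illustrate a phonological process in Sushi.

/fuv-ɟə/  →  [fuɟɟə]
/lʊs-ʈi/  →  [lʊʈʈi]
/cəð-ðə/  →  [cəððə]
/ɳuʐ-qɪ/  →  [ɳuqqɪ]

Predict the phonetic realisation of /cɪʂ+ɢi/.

The data show regressive total assimilation (/v/ → [ɟ] before /ɟ/; /s/ → [ʈ] before /ʈ/; /ʐ/ → [q] before /q/): in every case the target segment becomes identical to its following neighbour, copying more than a single feature.
In [cəððə] the two consonants at the boundary are already identical (/ð/ + /ð/), so the rule applies vacuously and nothing changes.
/ʂ/ is the segment targeted by the rule; it sits immediately before /ɢ/, so it assimilates completely and surfaces as [ɢ].

[cɪɢɢi]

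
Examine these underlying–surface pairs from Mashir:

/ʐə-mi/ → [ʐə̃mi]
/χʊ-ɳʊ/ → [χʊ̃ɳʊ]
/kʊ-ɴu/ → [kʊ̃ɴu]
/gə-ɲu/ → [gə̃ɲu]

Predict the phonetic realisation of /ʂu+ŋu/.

The data show regressive nasality assimilation (vowel nasalisation): /ə/ → [ə̃] before /m/; /ʊ/ → [ʊ̃] before /ɳ/; /ʊ/ → [ʊ̃] before /ɴ/; /ə/ → [ə̃] before /ɲ/ — a vowel is nasalised by an immediately following nasal consonant.
/u/ sits next to the nasal /ŋ/ and is therefore nasalised to [ũ].

[ʂũŋu]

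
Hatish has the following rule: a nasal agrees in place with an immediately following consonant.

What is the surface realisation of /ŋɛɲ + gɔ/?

The rule targets /ɲ/ (voiced palatal nasal), which sits before the trigger /g/ (velar).
Changing only its place to velar gives [ŋ] — the voiced velar nasal.

[ŋɛŋgɔ]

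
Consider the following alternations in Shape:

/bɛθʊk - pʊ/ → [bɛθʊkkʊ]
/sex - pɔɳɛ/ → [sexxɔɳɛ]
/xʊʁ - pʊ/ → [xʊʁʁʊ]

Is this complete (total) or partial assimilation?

total assimilation

The segment that alternates is /p/, which surfaces as [x] when adjacent to /x/.
The output [x] is identical to the trigger /x/ — every feature (place, manner, voicing) has been copied — so this is total assimilation.
The remaining alternations confirm this: /p/ → [k] after /k/; /p/ → [ʁ] after /ʁ/ — in each case the output is a copy of the preceding consonant.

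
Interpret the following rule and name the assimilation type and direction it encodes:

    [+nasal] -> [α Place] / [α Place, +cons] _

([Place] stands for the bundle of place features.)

The shared variable α links the value of the place features (abbreviated [Place]) on the target to the same value on the neighbouring segment, so place is the feature that assimilates.
Since the environment is written before the underscore, the trigger precedes the target; the direction is progressive.

progressive place assimilation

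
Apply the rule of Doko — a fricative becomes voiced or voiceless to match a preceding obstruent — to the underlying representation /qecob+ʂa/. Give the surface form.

The rule targets /ʂ/ (voiceless retroflex fricative), which sits after the trigger /b/ (voiced).
Changing only its voicing to voiced gives [ʐ] — the voiced retroflex fricative.

[qecobʐa]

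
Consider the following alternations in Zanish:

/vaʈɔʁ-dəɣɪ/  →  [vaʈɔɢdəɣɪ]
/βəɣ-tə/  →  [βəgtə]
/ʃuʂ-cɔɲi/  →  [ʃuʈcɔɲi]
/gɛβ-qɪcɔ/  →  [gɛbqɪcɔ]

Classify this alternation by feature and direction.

regressive manner assimilation

Comparing underlying and surface forms, /ʁ/ → [ɢ] is the alternation; the neighbouring /d/ is constant.
The change fricative → stop matches the manner of the following /d/, identifying this as manner assimilation.
Place and voice are unchanged, so the assimilation is partial, not total.
The same holds elsewhere in the data: /ɣ/ → [g] before /t/ (fricative → stop, matching a stop); /ʂ/ → [ʈ] before /c/ (fricative → stop, matching a stop); /β/ → [b] before /q/ (fricative → stop, matching a stop) — only manner changes, and always toward the following segment.
Since the segment that changes precedes the conditioning segment, the assimilation is regressive.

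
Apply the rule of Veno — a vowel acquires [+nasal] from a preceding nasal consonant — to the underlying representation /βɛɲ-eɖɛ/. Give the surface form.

[βɛɲẽɖɛ]

/e/ sits next to the nasal /ɲ/ and is therefore nasalised to [ẽ].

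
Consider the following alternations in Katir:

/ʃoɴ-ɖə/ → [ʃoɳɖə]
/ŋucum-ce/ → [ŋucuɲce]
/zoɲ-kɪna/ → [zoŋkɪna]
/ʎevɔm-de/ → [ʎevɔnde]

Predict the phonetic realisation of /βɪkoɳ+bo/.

[βɪkombo]

The data show regressive place assimilation: /ɴ/ → [ɳ] before /ɖ/; /m/ → [ɲ] before /c/; /ɲ/ → [ŋ] before /k/; /m/ → [n] before /d/. In each pair only place changes, matching the following consonant, while manner and voice stay constant.
The rule targets /ɳ/ (voiced retroflex nasal), which sits before the trigger /b/ (bilabial).
A voiced bilabial nasal is [m], so the surface segment is [m].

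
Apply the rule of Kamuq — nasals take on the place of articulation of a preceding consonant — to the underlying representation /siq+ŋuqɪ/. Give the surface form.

The rule targets /ŋ/ (voiced velar nasal), which sits after the trigger /q/ (uvular).
Changing only its place to uvular gives [ɴ] — the voiced uvular nasal.

[siqɴuqɪ]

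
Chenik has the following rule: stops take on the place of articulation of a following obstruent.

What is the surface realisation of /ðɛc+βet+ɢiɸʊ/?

[ðɛpβeqɢiɸʊ]

The rule targets /c/ (voiceless palatal stop), which sits before the trigger /β/ (bilabial).
The voiceless bilabial stop is [p], so /c/ → [p].
At the second juncture, /t/ likewise becomes [q] adjacent to /ɢ/.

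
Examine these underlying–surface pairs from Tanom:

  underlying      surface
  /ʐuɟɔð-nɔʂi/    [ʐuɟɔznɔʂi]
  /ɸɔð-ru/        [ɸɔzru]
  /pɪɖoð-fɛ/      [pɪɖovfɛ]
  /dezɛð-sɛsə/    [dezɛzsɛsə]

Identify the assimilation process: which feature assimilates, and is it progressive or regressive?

Underlying /ð/ is realised as [z] next to /n/; /n/ itself does not change.
/ð/ is dental while /n/ is alveolar; the output [z] is alveolar, matching the trigger — so the feature that spreads is place.
Manner and voice are unchanged, so the assimilation is partial, not total.
Checking the remaining alternations: /ð/ → [z] before /r/ (dental → alveolar, matching alveolar); /ð/ → [v] before /f/ (dental → labiodental, matching labiodental); /ð/ → [z] before /s/ (dental → alveolar, matching alveolar) — only place changes, and always toward the following segment.
Since the segment that changes precedes the conditioning segment, the assimilation is regressive.

regressive place assimilation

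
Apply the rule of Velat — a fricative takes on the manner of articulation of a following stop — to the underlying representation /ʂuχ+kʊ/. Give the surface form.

[ʂuqkʊ]

The rule targets /χ/ (voiceless uvular fricative), which sits before the trigger /k/ (stop).
A voiceless uvular stop is [q], so the surface segment is [q].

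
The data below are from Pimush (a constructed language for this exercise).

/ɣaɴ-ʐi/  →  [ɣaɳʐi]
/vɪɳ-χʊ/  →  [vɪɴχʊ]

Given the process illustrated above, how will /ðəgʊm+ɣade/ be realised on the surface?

[ðəgʊŋɣade]

The data show regressive place assimilation: /ɴ/ → [ɳ] before /ʐ/; /ɳ/ → [ɴ] before /χ/. In each pair only place changes, matching the following consonant, while manner and voice stay constant.
The rule targets /m/ (voiced bilabial nasal), which sits before the trigger /ɣ/ (velar).
A voiced velar nasal is [ŋ], so the surface segment is [ŋ].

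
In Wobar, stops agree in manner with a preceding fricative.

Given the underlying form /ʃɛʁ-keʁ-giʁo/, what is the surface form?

/k/ is a voiceless velar stop. The preceding trigger /ʁ/ is a fricative, so /k/ must become a fricative as well.
The voiceless velar fricative is [x], so /k/ → [x].
The same rule applies at the second boundary: /g/ → [ɣ] next to /ʁ/.

[ʃɛʁxeʁɣiʁo]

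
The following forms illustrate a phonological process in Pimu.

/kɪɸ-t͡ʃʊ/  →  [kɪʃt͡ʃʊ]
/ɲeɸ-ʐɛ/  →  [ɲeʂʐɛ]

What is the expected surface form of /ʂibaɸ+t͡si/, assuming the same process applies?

The data show regressive place assimilation: /ɸ/ → [ʃ] before /t͡ʃ/; /ɸ/ → [ʂ] before /ʐ/. In each pair only place changes, matching the following consonant, while manner and voice stay constant.
/ɸ/ is a voiceless bilabial fricative. The following trigger /t͡s/ is alveolar, so /ɸ/ must become alveolar as well.
Changing only its place to alveolar gives [s] — the voiceless alveolar fricative.

[ʂibast͡si]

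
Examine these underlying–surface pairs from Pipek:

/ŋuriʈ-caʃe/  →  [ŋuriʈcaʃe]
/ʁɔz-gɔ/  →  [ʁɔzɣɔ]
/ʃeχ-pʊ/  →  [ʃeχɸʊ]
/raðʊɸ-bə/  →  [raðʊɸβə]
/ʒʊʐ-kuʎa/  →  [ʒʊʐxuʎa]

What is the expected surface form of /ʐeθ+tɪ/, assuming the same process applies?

The data show progressive manner assimilation: /g/ → [ɣ] after /z/; /p/ → [ɸ] after /χ/; /b/ → [β] after /ɸ/; /k/ → [x] after /ʐ/. In each pair only manner changes, matching the preceding consonant, while place and voice stay constant.
No alternation appears in [ŋuriʈcaʃe]: there the adjacent consonants already agree in manner (/c/ and /ʈ/ are both stops), so this form is consistent with the same rule.
/t/ is a voiceless alveolar stop. The preceding trigger /θ/ is a fricative, so /t/ must become a fricative as well.
The voiceless alveolar fricative is [s], so /t/ → [s].

[ʐeθsɪ]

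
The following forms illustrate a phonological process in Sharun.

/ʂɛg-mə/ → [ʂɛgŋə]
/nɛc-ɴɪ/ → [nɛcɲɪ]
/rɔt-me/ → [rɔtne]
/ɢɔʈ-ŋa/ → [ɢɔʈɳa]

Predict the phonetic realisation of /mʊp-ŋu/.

The data show progressive place assimilation: /m/ → [ŋ] after /g/; /ɴ/ → [ɲ] after /c/; /m/ → [n] after /t/; /ŋ/ → [ɳ] after /ʈ/. In each pair only place changes, matching the preceding consonant, while manner and voice stay constant.
/ŋ/ is a voiced velar nasal. The preceding trigger /p/ is bilabial, so /ŋ/ must become bilabial as well.
A voiced bilabial nasal is [m], so the surface segment is [m].

[mʊpmu]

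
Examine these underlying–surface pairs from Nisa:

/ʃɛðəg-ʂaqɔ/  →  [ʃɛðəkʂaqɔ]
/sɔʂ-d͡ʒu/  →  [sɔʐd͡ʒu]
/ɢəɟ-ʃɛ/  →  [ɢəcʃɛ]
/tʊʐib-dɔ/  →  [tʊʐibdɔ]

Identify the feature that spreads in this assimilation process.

The segment that alternates is /g/, which surfaces as [k] when adjacent to /ʂ/.
The change voiced → voiceless matches the voicing of the following /ʂ/, identifying this as voicing assimilation.
The other alternating forms pattern the same way: /ʂ/ → [ʐ] before /d͡ʒ/ (voiceless → voiced, matching voiced); /ɟ/ → [c] before /ʃ/ (voiced → voiceless, matching voiceless) — only voicing changes, and always toward the following segment.
No alternation appears in [tʊʐibdɔ]: there the adjacent consonants already agree in voicing (/b/ and /d/ are both voiced), so this form is consistent with the same rule.

voicing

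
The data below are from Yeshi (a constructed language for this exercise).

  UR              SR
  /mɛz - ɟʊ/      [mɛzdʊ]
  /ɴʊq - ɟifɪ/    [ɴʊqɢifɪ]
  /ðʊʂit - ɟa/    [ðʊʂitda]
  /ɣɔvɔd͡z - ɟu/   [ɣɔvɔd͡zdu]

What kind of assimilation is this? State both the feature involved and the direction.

The segment that alternates is /ɟ/, which surfaces as [d] when adjacent to /z/.
/ɟ/ is palatal while /z/ is alveolar; the output [d] is alveolar, matching the trigger — so the feature that spreads is place.
Manner and voice are unchanged, so the assimilation is partial, not total.
The other alternating forms pattern the same way: /ɟ/ → [ɢ] after /q/ (palatal → uvular, matching uvular); /ɟ/ → [d] after /t/ (palatal → alveolar, matching alveolar); /ɟ/ → [d] after /d͡z/ (palatal → alveolar, matching alveolar) — only place changes, and always toward the preceding segment.
The trigger is the preceding segment, so the direction is progressive (perseverative).

progressive place assimilation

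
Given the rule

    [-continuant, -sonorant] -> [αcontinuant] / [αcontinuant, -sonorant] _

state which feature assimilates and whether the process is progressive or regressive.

The shared variable α links the value of [continuant] on the target to that of the neighbouring obstruent. [continuant] distinguishes stops from fricatives — a manner-of-articulation feature — so this is manner assimilation.
The conditioning segment sits to the left of the focus bar, meaning the trigger precedes the segment that changes — progressive assimilation.

progressive manner assimilation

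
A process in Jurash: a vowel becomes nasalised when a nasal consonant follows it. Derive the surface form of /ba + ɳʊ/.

The vowel /a/ is adjacent to the following nasal /ɳ/, so it acquires [+nasal] and surfaces as [ã].

[bãɳʊ]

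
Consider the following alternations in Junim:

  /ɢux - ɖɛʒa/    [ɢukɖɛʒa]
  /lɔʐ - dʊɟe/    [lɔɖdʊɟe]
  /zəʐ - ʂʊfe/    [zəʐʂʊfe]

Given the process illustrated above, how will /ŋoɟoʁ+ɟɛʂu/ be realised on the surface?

The data show regressive manner assimilation: /x/ → [k] before /ɖ/; /ʐ/ → [ɖ] before /d/. In each pair only manner changes, matching the following consonant, while place and voice stay constant.
Nothing changes in [zəʐʂʊfe]: there the adjacent consonants already agree in manner (/ʐ/ and /ʂ/ are both fricatives), so this form is consistent with the same rule.
/ʁ/ is a voiced uvular fricative. The following trigger /ɟ/ is a stop, so /ʁ/ must become a stop as well.
Changing only its manner to stop gives [ɢ] — the voiced uvular stop.

[ŋoɟoɢɟɛʂu]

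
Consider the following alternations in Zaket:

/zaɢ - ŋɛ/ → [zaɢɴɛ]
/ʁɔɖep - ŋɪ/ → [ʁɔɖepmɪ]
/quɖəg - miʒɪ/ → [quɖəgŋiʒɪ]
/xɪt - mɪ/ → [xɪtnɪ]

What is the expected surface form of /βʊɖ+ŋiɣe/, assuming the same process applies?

The data show progressive place assimilation: /ŋ/ → [ɴ] after /ɢ/; /ŋ/ → [m] after /p/; /m/ → [ŋ] after /g/; /m/ → [n] after /t/. In each pair only place changes, matching the preceding consonant, while manner and voice stay constant.
/ŋ/ is a voiced velar nasal. The preceding trigger /ɖ/ is retroflex, so /ŋ/ must become retroflex as well.
Changing only its place to retroflex gives [ɳ] — the voiced retroflex nasal.

[βʊɖɳiɣe]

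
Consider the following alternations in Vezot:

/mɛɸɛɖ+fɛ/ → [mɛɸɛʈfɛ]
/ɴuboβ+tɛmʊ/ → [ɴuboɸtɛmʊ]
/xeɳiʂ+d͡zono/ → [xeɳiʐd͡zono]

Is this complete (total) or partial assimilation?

Underlying /ɖ/ is realised as [ʈ] next to /f/; /f/ itself does not change.
The change voiced → voiceless matches the voicing of the following /f/, identifying this as voicing assimilation.
Place and manner are unchanged, so the assimilation is partial, not total.
The other alternating forms pattern the same way: /β/ → [ɸ] before /t/ (voiced → voiceless, matching voiceless); /ʂ/ → [ʐ] before /d͡z/ (voiceless → voiced, matching voiced) — only voicing changes, and always toward the following segment.

partial assimilation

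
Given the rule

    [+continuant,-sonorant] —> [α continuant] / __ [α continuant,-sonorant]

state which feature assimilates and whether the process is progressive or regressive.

The shared variable α links the value of [continuant] on the target to that of the neighbouring obstruent. [continuant] distinguishes stops from fricatives — a manner-of-articulation feature — so this is manner assimilation.
The conditioning segment sits to the right of the focus bar, meaning the trigger follows the segment that changes — regressive assimilation.

regressive manner assimilation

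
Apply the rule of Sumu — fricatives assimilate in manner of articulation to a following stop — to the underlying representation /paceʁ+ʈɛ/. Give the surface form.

/ʁ/ is a voiced uvular fricative. The following trigger /ʈ/ is a stop, so /ʁ/ must become a stop as well.
The voiced uvular stop is [ɢ], so /ʁ/ → [ɢ].

[paceɢʈɛ]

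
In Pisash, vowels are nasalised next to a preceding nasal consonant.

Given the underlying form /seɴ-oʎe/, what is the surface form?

[seɴõʎe]

The vowel /o/ is adjacent to the preceding nasal /ɴ/, so it acquires [+nasal] and surfaces as [õ].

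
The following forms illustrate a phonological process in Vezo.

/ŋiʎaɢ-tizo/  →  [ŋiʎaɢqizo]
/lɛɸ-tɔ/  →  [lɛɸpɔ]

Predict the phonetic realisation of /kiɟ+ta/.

The data show progressive place assimilation: /t/ → [q] after /ɢ/; /t/ → [p] after /ɸ/. In each pair only place changes, matching the preceding consonant, while manner and voice stay constant.
/t/ is a voiceless alveolar stop. The preceding trigger /ɟ/ is palatal, so /t/ must become palatal as well.
Changing only its place to palatal gives [c] — the voiceless palatal stop.

[kiɟca]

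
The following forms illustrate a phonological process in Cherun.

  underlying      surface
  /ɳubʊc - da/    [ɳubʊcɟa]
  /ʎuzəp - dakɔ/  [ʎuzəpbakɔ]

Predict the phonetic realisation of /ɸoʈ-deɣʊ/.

[ɸoʈɖeɣʊ]

The data show progressive place assimilation: /d/ → [ɟ] after /c/; /d/ → [b] after /p/. In each pair only place changes, matching the preceding consonant, while manner and voice stay constant.
/d/ is a voiced alveolar stop. The preceding trigger /ʈ/ is retroflex, so /d/ must become retroflex as well.
A voiced retroflex stop is [ɖ], so the surface segment is [ɖ].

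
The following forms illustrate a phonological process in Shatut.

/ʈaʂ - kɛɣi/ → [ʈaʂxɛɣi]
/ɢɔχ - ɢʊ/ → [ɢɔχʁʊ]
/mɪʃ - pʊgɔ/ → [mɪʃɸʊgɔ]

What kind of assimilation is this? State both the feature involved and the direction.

progressive manner assimilation

Comparing underlying and surface forms, /k/ → [x] is the alternation; the neighbouring /ʂ/ is constant.
/k/ is a stop while /ʂ/ is a fricative; the output [x] is a fricative, matching the trigger — so the feature that spreads is manner.
Place and voice are unchanged, so the assimilation is partial, not total.
The same holds elsewhere in the data: /ɢ/ → [ʁ] after /χ/ (stop → fricative, matching a fricative); /p/ → [ɸ] after /ʃ/ (stop → fricative, matching a fricative) — only manner changes, and always toward the preceding segment.
The trigger is the preceding segment, so the direction is progressive (perseverative).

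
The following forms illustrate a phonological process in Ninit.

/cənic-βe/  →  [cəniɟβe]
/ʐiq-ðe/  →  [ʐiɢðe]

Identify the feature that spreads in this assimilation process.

Underlying /c/ is realised as [ɟ] next to /β/; /β/ itself does not change.
The change voiceless → voiced matches the voicing of the following /β/, identifying this as voicing assimilation.
The same holds elsewhere in the data: /q/ → [ɢ] before /ð/ (voiceless → voiced, matching voiced) — only voicing changes, and always toward the following segment.

voicing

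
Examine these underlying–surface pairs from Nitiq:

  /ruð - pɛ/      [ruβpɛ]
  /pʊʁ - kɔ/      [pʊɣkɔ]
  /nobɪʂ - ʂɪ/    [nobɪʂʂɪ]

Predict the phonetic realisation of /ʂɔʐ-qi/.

The data show regressive place assimilation: /ð/ → [β] before /p/; /ʁ/ → [ɣ] before /k/. In each pair only place changes, matching the following consonant, while manner and voice stay constant.
Nothing changes in [nobɪʂʂɪ]: there the adjacent consonants already agree in place (/ʂ/ and /ʂ/ are both retroflex), so this form is consistent with the same rule.
The rule targets /ʐ/ (voiced retroflex fricative), which sits before the trigger /q/ (uvular).
A voiced uvular fricative is [ʁ], so the surface segment is [ʁ].

[ʂɔʁqi]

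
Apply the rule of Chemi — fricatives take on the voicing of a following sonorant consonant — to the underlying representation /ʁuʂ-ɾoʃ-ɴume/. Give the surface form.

[ʁuʐɾoʒɴume]

/ʂ/ is a voiceless retroflex fricative. The following trigger /ɾ/ is voiced, so /ʂ/ must become voiced as well.
The voiced retroflex fricative is [ʐ], so /ʂ/ → [ʐ].
At the second juncture, /ʃ/ likewise becomes [ʒ] adjacent to /ɴ/.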